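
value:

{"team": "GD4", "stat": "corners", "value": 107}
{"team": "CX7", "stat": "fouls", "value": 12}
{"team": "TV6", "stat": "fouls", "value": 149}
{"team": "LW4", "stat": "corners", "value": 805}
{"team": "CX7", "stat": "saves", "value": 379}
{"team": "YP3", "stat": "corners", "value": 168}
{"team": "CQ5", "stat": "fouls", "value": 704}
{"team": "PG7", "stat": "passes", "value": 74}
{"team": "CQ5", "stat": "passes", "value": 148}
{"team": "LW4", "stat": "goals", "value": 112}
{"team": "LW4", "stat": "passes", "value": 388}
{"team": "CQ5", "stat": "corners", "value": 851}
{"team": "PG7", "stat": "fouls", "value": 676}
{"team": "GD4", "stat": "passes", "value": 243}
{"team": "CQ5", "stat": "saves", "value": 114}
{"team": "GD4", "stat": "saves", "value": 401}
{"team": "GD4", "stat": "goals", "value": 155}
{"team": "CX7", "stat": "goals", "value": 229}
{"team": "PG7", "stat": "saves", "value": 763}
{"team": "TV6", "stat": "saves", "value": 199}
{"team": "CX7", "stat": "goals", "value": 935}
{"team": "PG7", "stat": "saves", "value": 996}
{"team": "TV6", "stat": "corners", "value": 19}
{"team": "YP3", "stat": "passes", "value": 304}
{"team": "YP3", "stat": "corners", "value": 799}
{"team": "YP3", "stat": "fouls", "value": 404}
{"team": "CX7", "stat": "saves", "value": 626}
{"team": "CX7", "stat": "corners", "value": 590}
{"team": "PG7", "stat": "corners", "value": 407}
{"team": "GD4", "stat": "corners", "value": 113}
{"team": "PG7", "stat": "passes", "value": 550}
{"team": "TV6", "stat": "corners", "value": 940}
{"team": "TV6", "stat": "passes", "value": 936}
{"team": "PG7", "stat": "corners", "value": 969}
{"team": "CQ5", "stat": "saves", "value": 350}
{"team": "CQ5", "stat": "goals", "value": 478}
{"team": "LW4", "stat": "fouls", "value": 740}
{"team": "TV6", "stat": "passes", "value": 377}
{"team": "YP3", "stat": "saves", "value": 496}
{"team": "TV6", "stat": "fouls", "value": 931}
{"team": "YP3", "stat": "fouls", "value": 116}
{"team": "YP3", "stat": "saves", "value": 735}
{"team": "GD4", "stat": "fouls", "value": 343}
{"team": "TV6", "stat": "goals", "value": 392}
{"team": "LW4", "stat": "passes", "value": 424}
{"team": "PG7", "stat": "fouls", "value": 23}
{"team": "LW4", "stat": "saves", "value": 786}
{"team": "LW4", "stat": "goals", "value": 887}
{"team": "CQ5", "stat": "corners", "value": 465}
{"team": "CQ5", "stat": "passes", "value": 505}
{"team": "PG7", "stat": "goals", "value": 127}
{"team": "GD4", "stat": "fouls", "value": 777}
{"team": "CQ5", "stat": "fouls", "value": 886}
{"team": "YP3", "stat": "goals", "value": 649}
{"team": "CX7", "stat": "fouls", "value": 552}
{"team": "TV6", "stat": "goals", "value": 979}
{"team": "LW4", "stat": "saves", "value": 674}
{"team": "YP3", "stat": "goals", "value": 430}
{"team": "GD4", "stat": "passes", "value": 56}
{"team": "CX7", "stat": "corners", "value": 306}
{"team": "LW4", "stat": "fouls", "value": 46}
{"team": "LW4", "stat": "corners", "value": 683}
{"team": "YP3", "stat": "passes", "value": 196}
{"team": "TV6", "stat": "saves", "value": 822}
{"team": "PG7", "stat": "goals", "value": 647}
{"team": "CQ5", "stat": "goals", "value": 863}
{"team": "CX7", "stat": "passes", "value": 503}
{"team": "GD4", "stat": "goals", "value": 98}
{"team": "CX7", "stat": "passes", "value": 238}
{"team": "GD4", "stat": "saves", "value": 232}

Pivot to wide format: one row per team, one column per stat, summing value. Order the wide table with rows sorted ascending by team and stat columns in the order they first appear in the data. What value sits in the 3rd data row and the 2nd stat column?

With rows sorted ascending by team, row 3 is team=GD4. stat columns in first-appearance order: corners, fouls, saves, passes, goals; column 2 is fouls.
Long rows with team=GD4, stat=fouls: 343 + 777 = 1120.

1120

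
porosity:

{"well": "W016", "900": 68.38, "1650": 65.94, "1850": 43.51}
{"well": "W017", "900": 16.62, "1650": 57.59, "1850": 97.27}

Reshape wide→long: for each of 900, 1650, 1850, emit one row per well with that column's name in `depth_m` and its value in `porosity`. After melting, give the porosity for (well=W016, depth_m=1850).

Unpivoting turns each (well, wide-column) pair into one long row.
The wide cell at row W016, column 1850 holds 43.51, so the long row (W016, 1850) has porosity=43.51.

43.51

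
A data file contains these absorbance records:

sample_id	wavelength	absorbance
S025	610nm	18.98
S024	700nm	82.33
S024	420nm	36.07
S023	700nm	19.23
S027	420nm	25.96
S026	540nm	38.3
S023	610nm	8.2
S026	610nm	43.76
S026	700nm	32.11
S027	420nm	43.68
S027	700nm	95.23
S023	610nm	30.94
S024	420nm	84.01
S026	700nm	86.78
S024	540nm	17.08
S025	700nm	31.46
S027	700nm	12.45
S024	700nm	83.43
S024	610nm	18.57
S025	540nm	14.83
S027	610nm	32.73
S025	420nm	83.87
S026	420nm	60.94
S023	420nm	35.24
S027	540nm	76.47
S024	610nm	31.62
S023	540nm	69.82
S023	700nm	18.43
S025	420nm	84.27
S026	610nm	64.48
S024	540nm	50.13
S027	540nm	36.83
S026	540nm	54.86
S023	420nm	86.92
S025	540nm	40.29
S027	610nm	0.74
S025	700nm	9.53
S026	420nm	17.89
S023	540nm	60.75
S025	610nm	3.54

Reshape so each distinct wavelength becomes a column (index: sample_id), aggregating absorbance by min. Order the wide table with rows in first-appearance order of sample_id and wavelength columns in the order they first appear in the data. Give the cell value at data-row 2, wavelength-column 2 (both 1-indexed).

82.33

With rows in first-appearance order of sample_id, row 2 is sample_id=S024. wavelength columns in first-appearance order: 610nm, 700nm, 420nm, 540nm; column 2 is 700nm.
Long rows with sample_id=S024, wavelength=700nm: min(82.33, 83.43) = 82.33.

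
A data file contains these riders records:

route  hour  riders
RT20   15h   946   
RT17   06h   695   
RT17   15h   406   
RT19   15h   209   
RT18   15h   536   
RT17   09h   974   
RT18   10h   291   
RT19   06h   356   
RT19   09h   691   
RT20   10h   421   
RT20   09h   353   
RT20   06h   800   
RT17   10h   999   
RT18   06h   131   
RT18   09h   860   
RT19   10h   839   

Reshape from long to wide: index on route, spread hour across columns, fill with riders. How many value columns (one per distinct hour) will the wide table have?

4 distinct hour values: 06h, 09h, 10h, 15h.

4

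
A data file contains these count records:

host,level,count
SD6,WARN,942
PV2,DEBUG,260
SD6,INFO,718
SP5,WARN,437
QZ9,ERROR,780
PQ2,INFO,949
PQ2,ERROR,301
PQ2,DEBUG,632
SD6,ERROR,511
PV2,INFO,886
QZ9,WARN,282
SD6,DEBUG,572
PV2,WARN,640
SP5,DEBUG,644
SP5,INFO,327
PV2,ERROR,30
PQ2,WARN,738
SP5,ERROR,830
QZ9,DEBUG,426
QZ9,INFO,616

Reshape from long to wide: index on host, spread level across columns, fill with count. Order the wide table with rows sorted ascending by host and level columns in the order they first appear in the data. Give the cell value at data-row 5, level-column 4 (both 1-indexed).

830

With rows sorted ascending by host, row 5 is host=SP5. level columns in first-appearance order: WARN, DEBUG, INFO, ERROR; column 4 is ERROR.
Long rows with host=SP5, level=ERROR: count = 830.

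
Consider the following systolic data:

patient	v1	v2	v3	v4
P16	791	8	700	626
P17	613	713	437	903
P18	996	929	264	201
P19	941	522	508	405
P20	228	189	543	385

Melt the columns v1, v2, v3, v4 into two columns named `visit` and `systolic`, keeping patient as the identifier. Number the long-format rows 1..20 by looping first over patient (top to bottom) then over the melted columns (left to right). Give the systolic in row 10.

929

20 rows total (5 × 4). Row 10: index ⌊(10-1)/4⌋ = 2 into patient → P18; (10-1) mod 4 = 1 into the melted columns → v2.
So row 10 is (P18, v2, 929); systolic = 929.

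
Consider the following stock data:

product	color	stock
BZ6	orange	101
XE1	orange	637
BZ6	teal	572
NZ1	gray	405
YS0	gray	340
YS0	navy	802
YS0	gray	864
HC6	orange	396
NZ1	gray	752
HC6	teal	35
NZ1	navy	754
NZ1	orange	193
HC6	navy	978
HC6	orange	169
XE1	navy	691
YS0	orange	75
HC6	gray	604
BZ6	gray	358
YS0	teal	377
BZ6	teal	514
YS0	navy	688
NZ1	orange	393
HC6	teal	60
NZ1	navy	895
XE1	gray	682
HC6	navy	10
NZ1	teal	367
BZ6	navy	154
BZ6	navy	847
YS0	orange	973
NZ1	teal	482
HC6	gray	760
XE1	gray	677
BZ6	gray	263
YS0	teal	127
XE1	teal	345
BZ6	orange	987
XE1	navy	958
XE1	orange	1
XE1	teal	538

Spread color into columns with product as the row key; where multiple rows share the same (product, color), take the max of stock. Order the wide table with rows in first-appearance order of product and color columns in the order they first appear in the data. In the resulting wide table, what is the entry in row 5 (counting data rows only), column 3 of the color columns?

With rows in first-appearance order of product, row 5 is product=HC6. color columns in first-appearance order: orange, teal, gray, navy; column 3 is gray.
Long rows with product=HC6, color=gray: max(604, 760) = 760.

760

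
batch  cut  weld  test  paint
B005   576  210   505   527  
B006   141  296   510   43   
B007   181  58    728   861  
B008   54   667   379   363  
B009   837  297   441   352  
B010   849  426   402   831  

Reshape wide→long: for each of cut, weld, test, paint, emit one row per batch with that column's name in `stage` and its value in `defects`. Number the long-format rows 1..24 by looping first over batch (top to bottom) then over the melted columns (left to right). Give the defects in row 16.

363

24 rows total (6 × 4). Row 16: index ⌊(16-1)/4⌋ = 3 into batch → B008; (16-1) mod 4 = 3 into the melted columns → paint.
So row 16 is (B008, paint, 363); defects = 363.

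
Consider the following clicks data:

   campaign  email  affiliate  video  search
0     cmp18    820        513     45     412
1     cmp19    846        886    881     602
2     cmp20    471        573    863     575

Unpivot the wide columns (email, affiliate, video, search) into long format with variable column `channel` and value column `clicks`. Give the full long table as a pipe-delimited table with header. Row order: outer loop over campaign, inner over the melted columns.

Each (campaign, column) pair becomes one row: 3 × 4 = 12 rows.
For example, (cmp18, email) → clicks=820.

| campaign | channel | clicks |
| cmp18 | email | 820 |
| cmp18 | affiliate | 513 |
| cmp18 | video | 45 |
| cmp18 | search | 412 |
| cmp19 | email | 846 |
| cmp19 | affiliate | 886 |
| cmp19 | video | 881 |
| cmp19 | search | 602 |
| cmp20 | email | 471 |
| cmp20 | affiliate | 573 |
| cmp20 | video | 863 |
| cmp20 | search | 575 |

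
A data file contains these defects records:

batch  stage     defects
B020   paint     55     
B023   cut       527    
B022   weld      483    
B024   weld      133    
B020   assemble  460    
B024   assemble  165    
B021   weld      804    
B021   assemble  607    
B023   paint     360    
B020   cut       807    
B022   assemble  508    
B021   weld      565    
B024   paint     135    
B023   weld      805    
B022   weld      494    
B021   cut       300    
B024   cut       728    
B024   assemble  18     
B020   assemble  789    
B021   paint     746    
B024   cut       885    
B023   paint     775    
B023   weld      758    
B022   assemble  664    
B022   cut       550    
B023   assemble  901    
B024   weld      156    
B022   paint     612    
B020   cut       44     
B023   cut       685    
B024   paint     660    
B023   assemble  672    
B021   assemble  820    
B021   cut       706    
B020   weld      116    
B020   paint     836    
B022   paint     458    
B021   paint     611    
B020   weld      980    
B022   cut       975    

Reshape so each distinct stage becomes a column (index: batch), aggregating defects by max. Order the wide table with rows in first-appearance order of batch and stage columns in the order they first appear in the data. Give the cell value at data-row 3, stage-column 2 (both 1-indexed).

With rows in first-appearance order of batch, row 3 is batch=B022. stage columns in first-appearance order: paint, cut, weld, assemble; column 2 is cut.
Long rows with batch=B022, stage=cut: max(550, 975) = 975.

975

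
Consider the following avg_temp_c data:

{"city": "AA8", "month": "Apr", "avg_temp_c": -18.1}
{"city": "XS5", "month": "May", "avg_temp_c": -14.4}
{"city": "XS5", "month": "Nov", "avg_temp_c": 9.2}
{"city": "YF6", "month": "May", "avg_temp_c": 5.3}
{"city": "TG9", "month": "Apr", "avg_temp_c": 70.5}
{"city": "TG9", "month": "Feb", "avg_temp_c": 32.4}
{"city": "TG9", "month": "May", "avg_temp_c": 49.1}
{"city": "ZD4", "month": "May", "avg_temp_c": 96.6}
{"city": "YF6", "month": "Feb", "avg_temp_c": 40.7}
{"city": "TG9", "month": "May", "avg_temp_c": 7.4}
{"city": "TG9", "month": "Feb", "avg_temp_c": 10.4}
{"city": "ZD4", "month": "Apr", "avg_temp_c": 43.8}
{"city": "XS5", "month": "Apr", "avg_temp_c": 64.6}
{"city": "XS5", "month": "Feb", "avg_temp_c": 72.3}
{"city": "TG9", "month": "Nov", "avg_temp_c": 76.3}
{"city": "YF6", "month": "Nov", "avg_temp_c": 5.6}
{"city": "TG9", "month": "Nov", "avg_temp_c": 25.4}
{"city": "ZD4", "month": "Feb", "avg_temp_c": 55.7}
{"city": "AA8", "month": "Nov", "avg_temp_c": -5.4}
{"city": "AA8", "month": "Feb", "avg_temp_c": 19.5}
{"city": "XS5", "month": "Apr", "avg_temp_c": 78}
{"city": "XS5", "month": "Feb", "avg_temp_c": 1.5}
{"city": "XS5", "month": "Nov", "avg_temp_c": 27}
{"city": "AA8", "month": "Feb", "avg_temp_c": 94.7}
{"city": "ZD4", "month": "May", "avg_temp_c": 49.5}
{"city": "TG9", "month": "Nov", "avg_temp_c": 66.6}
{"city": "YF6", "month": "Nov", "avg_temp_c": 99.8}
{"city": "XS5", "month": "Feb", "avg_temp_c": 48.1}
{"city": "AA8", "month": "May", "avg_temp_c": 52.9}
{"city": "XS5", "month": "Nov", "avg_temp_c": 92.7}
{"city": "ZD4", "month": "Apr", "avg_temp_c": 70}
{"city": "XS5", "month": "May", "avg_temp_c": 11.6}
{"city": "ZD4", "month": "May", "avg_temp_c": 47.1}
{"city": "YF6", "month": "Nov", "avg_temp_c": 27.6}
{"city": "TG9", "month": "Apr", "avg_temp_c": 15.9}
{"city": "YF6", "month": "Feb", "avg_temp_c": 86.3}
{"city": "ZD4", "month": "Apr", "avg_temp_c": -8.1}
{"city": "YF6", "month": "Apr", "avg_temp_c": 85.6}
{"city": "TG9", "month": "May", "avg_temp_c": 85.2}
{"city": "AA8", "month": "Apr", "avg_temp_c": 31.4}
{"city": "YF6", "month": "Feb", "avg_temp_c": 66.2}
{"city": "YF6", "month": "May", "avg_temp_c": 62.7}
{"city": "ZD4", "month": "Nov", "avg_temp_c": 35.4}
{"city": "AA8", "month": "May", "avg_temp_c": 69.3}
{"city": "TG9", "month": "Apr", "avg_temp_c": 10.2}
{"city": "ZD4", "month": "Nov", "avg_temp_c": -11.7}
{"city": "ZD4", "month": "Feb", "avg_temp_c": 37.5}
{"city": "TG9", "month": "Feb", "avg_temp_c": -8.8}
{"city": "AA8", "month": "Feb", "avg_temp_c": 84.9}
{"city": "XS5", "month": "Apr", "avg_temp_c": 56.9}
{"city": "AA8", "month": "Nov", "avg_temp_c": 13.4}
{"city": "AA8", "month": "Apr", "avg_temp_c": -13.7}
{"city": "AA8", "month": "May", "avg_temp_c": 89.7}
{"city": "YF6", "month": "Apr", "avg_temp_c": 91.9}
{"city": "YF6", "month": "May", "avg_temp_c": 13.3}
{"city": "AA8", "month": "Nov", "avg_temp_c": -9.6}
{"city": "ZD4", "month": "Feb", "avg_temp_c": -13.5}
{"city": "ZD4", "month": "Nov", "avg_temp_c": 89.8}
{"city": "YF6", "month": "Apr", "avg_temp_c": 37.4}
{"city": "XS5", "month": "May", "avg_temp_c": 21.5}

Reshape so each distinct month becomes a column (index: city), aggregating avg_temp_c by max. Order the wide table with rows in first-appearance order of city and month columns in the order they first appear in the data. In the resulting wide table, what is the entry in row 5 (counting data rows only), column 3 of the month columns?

89.8

With rows in first-appearance order of city, row 5 is city=ZD4. month columns in first-appearance order: Apr, May, Nov, Feb; column 3 is Nov.
Long rows with city=ZD4, month=Nov: max(35.4, -11.7, 89.8) = 89.8.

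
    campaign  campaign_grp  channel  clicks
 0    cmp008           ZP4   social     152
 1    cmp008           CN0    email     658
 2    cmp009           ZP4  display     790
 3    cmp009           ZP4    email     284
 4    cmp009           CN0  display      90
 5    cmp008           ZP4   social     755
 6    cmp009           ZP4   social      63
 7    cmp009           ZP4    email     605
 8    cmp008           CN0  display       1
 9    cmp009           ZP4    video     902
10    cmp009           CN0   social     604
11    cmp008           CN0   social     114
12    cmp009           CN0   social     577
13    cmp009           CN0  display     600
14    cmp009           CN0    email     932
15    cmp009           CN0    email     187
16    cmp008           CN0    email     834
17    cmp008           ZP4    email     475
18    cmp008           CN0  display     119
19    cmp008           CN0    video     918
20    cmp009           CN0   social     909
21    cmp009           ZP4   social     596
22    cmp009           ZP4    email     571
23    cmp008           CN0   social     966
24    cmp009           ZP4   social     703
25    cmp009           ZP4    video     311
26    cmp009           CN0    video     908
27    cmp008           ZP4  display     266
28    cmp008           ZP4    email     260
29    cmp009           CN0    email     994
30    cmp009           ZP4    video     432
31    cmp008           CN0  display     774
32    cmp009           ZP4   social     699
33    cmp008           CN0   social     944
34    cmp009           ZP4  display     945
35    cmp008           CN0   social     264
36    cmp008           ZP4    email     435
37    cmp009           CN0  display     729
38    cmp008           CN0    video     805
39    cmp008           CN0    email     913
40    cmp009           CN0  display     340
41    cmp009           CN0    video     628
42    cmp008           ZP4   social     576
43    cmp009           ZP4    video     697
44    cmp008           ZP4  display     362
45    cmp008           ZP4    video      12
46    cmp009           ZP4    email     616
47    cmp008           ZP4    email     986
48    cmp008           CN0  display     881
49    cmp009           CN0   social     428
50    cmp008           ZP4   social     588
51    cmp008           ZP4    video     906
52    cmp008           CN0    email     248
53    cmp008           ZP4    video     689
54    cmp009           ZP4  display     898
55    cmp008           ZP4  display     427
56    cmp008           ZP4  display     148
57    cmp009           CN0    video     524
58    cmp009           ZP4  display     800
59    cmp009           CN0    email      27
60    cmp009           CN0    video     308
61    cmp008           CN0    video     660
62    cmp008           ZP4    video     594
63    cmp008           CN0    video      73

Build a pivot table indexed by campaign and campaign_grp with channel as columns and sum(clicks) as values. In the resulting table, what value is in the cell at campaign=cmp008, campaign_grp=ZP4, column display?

Rows with campaign=cmp008, campaign_grp=ZP4 and channel=display: clicks values are 266, 362, 427, 148.
266 + 362 + 427 + 148 = 1203.

1203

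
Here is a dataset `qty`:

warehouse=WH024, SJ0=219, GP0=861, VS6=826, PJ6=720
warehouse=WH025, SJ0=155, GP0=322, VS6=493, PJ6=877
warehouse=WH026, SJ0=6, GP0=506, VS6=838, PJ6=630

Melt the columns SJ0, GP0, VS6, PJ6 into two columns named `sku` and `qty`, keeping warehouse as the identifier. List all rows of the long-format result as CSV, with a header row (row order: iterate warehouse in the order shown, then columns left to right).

Each (warehouse, column) pair becomes one row: 3 × 4 = 12 rows.
For example, (WH024, SJ0) → qty=219.

warehouse,sku,qty
WH024,SJ0,219
WH024,GP0,861
WH024,VS6,826
WH024,PJ6,720
WH025,SJ0,155
WH025,GP0,322
WH025,VS6,493
WH025,PJ6,877
WH026,SJ0,6
WH026,GP0,506
WH026,VS6,838
WH026,PJ6,630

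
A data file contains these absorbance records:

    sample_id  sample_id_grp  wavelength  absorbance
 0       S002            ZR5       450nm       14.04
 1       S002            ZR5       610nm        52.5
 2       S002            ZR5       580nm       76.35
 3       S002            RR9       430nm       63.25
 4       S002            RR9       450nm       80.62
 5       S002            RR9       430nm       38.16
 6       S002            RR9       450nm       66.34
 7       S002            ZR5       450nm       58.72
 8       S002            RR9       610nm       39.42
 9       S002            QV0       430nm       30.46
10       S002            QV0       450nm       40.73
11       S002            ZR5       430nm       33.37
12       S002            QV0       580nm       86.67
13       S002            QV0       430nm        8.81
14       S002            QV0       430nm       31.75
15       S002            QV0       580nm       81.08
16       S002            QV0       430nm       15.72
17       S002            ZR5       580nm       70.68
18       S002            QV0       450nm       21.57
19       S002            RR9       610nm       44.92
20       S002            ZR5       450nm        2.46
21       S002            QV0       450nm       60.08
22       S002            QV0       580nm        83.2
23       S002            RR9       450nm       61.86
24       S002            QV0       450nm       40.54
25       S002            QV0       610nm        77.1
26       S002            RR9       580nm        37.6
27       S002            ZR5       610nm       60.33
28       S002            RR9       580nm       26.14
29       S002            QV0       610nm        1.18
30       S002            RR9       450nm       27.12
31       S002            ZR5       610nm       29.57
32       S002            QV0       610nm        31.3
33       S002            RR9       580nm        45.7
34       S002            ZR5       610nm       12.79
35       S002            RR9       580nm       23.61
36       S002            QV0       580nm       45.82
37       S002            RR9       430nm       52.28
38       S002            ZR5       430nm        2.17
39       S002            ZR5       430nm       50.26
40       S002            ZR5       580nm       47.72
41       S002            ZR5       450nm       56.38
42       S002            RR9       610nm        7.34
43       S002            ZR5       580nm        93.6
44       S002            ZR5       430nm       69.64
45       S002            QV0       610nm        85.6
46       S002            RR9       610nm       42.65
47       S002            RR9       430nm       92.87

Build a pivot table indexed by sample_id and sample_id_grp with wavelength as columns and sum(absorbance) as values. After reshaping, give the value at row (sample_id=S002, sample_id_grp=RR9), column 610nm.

134.33

Rows with sample_id=S002, sample_id_grp=RR9 and wavelength=610nm: absorbance values are 39.42, 44.92, 7.34, 42.65.
39.42 + 44.92 + 7.34 + 42.65 = 134.33.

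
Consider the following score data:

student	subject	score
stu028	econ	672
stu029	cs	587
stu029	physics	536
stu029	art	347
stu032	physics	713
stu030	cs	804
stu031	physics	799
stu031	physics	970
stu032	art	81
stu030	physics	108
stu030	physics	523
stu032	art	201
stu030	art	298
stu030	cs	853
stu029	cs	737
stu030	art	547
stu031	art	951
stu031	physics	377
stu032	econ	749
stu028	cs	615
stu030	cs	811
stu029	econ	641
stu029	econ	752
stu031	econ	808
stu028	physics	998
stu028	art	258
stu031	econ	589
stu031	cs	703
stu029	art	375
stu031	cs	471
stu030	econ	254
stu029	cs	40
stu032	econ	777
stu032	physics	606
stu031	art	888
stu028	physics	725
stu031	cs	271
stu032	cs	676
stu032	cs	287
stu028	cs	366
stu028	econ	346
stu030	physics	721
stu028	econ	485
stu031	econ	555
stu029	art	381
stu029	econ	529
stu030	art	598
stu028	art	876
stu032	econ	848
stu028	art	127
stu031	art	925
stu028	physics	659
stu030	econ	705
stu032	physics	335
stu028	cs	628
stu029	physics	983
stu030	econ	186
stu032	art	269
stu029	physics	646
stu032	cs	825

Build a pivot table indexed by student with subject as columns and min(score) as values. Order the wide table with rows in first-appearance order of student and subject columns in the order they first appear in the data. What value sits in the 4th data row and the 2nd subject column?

With rows in first-appearance order of student, row 4 is student=stu030. subject columns in first-appearance order: econ, cs, physics, art; column 2 is cs.
Long rows with student=stu030, subject=cs: min(804, 853, 811) = 804.

804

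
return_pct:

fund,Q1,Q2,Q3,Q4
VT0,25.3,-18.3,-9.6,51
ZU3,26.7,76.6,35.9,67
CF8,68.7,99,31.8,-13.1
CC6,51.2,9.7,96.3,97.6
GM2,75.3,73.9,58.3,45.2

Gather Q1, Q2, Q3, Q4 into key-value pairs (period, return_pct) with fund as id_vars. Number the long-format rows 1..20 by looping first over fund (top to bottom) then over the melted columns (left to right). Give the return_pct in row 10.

99

20 rows total (5 × 4). Row 10: index ⌊(10-1)/4⌋ = 2 into fund → CF8; (10-1) mod 4 = 1 into the melted columns → Q2.
So row 10 is (CF8, Q2, 99); return_pct = 99.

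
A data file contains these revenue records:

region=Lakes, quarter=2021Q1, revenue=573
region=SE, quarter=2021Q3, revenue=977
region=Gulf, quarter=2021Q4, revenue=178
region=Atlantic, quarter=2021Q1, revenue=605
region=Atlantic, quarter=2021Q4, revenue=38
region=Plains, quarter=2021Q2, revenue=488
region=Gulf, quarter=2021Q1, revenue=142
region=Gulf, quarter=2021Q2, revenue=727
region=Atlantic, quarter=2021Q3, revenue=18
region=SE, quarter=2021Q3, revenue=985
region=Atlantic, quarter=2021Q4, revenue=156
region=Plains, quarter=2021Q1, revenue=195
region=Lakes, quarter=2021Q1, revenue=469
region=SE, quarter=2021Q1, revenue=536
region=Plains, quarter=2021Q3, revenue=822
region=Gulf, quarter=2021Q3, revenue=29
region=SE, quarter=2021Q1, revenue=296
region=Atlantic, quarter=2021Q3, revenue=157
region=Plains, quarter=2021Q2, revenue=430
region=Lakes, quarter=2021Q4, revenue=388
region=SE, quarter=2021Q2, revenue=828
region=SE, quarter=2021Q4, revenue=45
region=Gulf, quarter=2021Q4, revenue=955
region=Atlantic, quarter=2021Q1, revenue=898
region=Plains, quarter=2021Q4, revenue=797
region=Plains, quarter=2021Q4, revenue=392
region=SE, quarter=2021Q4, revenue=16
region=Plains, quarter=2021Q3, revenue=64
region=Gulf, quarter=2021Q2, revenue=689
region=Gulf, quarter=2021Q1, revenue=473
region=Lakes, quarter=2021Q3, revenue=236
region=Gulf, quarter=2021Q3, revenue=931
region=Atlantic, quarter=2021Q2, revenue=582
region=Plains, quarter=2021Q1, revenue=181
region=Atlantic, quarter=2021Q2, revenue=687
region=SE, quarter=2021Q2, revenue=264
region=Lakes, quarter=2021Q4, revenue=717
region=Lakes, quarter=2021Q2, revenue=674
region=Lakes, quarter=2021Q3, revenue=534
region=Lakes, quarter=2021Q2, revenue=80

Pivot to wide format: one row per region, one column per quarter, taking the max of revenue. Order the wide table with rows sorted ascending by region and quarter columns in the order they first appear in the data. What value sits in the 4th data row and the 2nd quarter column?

822

With rows sorted ascending by region, row 4 is region=Plains. quarter columns in first-appearance order: 2021Q1, 2021Q3, 2021Q4, 2021Q2; column 2 is 2021Q3.
Long rows with region=Plains, quarter=2021Q3: max(822, 64) = 822.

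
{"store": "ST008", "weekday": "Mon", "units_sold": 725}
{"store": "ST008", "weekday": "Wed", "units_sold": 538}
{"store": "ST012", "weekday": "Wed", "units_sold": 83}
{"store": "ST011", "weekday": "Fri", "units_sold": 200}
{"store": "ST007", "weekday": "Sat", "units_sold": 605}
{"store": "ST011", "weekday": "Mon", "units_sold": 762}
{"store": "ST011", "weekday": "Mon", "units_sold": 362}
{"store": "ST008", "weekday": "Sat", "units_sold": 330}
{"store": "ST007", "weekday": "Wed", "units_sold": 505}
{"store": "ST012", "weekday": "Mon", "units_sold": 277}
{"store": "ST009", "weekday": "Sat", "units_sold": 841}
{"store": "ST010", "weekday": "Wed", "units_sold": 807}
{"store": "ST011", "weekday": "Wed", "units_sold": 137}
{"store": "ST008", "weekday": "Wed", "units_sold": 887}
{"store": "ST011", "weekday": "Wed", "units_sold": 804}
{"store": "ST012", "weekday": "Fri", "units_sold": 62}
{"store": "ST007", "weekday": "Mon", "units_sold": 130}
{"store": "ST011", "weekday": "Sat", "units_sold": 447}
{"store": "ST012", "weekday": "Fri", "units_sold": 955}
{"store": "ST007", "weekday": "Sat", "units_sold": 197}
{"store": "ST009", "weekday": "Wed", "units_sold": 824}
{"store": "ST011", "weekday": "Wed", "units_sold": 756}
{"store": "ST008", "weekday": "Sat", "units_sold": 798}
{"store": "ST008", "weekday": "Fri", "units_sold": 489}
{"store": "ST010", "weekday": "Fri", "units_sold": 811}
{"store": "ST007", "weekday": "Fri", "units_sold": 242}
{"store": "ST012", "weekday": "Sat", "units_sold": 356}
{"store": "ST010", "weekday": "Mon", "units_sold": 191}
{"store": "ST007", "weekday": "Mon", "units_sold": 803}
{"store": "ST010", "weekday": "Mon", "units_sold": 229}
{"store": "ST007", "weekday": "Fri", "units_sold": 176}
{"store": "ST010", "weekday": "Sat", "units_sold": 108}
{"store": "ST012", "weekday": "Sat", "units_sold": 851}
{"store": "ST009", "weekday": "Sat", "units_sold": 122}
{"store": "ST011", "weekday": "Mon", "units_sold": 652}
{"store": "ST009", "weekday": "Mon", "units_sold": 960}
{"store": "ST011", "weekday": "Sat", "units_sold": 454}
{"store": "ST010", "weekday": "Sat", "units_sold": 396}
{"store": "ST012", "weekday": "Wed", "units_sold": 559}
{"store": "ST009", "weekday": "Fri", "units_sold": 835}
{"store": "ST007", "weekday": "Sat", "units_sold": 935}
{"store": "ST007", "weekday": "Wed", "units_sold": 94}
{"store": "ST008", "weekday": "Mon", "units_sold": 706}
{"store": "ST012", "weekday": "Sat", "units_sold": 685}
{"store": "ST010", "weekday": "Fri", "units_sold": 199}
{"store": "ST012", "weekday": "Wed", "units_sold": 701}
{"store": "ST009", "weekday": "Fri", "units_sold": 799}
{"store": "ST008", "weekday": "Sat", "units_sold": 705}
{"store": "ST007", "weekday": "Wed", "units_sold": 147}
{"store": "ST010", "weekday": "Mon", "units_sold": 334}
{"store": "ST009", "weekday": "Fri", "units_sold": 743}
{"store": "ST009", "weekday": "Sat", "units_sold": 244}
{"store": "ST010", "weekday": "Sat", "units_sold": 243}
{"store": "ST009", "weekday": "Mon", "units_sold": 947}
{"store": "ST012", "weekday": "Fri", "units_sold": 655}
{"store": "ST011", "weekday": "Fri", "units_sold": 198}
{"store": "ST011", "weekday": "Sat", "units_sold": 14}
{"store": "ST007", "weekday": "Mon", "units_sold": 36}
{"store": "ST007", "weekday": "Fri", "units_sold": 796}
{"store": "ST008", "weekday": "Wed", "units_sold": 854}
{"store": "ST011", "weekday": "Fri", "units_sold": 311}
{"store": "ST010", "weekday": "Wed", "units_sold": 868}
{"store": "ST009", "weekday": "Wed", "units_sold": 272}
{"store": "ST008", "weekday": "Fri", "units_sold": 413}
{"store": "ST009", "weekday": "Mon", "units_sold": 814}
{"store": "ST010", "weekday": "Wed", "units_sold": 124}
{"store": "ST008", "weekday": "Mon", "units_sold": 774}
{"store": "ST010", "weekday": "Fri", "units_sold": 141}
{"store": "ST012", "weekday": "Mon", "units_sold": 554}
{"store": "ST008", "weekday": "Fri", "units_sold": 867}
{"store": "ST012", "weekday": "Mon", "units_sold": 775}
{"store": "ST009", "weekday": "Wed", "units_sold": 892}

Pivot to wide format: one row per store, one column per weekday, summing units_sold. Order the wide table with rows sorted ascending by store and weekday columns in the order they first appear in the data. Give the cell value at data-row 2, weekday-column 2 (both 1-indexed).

With rows sorted ascending by store, row 2 is store=ST008. weekday columns in first-appearance order: Mon, Wed, Fri, Sat; column 2 is Wed.
Long rows with store=ST008, weekday=Wed: 538 + 887 + 854 = 2279.

2279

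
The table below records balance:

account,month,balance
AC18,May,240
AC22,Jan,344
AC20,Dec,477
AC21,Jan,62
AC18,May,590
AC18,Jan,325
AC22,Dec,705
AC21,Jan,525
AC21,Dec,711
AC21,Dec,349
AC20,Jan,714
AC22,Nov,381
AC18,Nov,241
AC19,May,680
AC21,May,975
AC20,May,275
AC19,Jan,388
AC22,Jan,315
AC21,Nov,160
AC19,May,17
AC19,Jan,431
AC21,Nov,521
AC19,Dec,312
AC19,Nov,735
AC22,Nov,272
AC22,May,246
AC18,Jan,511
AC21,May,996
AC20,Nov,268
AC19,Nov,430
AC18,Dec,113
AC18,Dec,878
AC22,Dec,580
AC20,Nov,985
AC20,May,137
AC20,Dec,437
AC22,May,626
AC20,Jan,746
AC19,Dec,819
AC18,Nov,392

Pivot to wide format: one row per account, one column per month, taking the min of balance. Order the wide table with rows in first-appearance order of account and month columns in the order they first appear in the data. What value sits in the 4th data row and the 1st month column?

With rows in first-appearance order of account, row 4 is account=AC21. month columns in first-appearance order: May, Jan, Dec, Nov; column 1 is May.
Long rows with account=AC21, month=May: min(975, 996) = 975.

975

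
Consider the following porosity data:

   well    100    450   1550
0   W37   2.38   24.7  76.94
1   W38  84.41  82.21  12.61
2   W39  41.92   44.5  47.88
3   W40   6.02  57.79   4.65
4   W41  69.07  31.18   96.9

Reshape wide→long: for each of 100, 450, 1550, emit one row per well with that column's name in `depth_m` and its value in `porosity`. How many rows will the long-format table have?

15

5 well values × 3 melted columns = 15 rows.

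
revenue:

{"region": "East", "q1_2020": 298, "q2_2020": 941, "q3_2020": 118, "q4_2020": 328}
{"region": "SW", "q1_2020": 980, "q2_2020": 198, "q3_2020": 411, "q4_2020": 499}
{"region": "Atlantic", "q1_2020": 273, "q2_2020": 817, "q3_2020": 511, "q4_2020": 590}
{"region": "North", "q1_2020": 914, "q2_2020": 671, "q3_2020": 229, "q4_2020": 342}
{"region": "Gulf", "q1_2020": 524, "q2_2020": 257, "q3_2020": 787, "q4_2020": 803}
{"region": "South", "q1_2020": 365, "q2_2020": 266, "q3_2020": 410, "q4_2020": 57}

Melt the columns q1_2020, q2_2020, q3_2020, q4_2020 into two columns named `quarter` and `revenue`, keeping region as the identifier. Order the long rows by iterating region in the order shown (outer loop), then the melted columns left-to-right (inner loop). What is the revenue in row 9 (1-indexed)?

273

24 rows total (6 × 4). Row 9: index ⌊(9-1)/4⌋ = 2 into region → Atlantic; (9-1) mod 4 = 0 into the melted columns → q1_2020.
So row 9 is (Atlantic, q1_2020, 273); revenue = 273.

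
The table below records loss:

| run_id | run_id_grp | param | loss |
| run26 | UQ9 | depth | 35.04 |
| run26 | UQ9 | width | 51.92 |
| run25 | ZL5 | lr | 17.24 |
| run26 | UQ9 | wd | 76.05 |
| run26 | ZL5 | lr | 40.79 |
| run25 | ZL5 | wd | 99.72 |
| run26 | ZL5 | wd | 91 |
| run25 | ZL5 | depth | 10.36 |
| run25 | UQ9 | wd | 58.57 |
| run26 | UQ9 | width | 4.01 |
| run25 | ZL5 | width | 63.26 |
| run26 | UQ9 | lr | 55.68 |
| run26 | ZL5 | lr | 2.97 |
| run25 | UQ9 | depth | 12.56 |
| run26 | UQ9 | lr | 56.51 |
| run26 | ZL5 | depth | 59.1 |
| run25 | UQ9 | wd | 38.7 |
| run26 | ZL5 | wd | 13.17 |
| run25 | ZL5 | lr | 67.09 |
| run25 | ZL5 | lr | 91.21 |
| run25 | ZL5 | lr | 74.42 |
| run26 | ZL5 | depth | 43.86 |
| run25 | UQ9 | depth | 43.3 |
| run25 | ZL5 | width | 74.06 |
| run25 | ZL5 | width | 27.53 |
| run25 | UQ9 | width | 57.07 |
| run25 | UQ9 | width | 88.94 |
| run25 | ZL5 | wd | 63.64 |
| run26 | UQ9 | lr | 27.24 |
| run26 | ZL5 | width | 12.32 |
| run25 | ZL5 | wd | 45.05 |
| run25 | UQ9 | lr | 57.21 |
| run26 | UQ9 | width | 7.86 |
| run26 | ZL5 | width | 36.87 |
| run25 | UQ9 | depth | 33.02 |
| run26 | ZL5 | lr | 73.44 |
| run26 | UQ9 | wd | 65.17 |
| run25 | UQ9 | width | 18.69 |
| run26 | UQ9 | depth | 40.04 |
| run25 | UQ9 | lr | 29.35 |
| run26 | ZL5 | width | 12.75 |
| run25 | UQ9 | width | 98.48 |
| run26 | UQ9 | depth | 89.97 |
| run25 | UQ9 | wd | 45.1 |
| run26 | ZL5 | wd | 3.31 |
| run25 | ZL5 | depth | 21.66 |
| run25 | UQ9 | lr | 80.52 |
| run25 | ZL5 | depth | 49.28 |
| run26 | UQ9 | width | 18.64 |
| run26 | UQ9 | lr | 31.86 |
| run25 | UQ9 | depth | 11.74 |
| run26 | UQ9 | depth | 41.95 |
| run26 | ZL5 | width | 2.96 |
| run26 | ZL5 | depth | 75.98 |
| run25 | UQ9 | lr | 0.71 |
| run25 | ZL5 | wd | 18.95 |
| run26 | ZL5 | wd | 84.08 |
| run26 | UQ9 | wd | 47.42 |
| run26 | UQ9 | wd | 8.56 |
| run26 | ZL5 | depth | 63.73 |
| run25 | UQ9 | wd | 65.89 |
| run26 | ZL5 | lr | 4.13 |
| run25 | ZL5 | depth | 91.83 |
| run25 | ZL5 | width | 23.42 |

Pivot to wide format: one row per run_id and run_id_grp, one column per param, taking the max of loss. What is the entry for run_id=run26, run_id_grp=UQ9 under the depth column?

89.97

Rows with run_id=run26, run_id_grp=UQ9 and param=depth: loss values are 35.04, 40.04, 89.97, 41.95.
max(35.04, 40.04, 89.97, 41.95) = 89.97.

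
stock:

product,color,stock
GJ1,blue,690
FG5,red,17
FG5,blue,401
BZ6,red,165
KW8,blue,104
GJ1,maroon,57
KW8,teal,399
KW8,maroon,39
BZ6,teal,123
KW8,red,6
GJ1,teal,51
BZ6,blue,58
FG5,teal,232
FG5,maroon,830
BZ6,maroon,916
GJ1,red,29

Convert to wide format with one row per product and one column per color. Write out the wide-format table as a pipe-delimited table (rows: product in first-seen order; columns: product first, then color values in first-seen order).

Columns: product plus the 4 distinct color values (blue, red, maroon, teal).
For example, row GJ1 column blue takes stock=690 from the long row (GJ1, blue).

| product | blue | red | maroon | teal |
| GJ1 | 690 | 29 | 57 | 51 |
| FG5 | 401 | 17 | 830 | 232 |
| BZ6 | 58 | 165 | 916 | 123 |
| KW8 | 104 | 6 | 39 | 399 |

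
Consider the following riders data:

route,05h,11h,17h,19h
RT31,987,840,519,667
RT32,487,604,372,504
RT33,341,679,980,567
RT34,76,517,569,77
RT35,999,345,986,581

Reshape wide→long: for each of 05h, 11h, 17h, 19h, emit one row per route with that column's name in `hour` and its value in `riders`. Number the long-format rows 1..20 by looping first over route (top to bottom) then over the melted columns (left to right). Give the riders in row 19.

986

20 rows total (5 × 4). Row 19: index ⌊(19-1)/4⌋ = 4 into route → RT35; (19-1) mod 4 = 2 into the melted columns → 17h.
So row 19 is (RT35, 17h, 986); riders = 986.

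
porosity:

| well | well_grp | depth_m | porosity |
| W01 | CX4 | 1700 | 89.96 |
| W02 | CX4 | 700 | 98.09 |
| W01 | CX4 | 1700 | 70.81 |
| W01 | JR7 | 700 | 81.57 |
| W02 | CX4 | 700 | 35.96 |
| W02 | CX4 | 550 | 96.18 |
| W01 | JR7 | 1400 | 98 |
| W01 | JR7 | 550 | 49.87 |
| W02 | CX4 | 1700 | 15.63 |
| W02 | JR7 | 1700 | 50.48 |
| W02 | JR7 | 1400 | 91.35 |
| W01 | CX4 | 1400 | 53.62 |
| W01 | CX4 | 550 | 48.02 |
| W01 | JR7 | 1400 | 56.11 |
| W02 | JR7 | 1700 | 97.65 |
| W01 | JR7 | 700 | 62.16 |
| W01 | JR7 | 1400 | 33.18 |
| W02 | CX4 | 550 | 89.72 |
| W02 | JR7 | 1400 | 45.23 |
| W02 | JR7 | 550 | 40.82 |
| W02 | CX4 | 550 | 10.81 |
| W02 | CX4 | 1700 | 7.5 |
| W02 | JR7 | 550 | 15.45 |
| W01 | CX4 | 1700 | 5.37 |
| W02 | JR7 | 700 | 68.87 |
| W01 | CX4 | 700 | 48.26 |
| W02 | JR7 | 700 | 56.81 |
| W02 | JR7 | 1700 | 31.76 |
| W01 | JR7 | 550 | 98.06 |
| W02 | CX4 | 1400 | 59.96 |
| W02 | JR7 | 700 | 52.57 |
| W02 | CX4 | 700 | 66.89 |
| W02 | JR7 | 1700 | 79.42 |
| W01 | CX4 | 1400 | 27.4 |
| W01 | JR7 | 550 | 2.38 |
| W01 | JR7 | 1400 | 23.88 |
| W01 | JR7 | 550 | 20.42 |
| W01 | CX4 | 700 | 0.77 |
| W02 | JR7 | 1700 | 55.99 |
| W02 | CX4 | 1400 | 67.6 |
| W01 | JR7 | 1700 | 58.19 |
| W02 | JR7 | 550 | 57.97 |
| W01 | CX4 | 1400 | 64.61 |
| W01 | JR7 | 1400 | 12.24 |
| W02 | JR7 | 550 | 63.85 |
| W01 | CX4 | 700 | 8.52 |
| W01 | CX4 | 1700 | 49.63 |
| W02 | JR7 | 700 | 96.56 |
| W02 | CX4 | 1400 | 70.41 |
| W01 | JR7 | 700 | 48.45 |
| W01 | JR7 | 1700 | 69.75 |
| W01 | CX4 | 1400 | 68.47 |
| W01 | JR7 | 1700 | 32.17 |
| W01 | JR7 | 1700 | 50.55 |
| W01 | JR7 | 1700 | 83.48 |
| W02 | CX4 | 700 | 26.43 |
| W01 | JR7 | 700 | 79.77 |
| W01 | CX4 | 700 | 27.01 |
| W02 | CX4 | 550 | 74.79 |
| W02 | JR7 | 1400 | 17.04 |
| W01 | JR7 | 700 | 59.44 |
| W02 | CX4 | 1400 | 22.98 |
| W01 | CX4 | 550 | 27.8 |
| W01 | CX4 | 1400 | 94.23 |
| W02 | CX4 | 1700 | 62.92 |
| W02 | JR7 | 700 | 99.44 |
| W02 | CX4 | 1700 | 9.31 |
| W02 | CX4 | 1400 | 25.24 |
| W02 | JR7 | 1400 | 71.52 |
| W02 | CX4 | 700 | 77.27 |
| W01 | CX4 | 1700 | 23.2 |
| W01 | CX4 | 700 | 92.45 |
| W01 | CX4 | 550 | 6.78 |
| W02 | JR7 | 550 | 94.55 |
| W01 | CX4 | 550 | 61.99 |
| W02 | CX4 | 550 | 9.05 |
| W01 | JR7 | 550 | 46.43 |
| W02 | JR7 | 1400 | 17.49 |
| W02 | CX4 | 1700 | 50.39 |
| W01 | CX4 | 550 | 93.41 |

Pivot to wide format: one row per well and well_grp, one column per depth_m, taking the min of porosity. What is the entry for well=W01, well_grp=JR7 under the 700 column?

Rows with well=W01, well_grp=JR7 and depth_m=700: porosity values are 81.57, 62.16, 48.45, 79.77, 59.44.
min(81.57, 62.16, 48.45, 79.77, 59.44) = 48.45.

48.45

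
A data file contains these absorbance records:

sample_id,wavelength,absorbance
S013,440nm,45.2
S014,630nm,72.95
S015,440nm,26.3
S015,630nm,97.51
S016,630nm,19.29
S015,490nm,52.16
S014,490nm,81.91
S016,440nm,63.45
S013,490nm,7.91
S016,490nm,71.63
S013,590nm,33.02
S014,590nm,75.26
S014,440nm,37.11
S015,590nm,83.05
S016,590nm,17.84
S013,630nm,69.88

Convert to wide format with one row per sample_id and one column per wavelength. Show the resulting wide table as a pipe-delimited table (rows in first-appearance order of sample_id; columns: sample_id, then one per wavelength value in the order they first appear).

Columns: sample_id plus the 4 distinct wavelength values (440nm, 630nm, 490nm, 590nm).
For example, row S013 column 440nm takes absorbance=45.2 from the long row (S013, 440nm).

| sample_id | 440nm | 630nm | 490nm | 590nm |
| S013 | 45.2 | 69.88 | 7.91 | 33.02 |
| S014 | 37.11 | 72.95 | 81.91 | 75.26 |
| S015 | 26.3 | 97.51 | 52.16 | 83.05 |
| S016 | 63.45 | 19.29 | 71.63 | 17.84 |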